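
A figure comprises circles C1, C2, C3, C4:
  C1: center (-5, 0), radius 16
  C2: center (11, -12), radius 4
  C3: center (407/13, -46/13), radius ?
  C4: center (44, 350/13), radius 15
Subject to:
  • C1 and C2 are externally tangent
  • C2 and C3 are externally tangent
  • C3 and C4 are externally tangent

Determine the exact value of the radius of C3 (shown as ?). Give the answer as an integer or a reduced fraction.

1. [ext C2·C3]  r_C3² + 8r_C3 − 468 = 0  ⇒  r_C3 = 18 (r>0 drops 1)
2. [ext C3·C4]  r_C3² + 30r_C3 − 864 = 0  ⇒  r_C3 = 18 (r>0 drops 1)

18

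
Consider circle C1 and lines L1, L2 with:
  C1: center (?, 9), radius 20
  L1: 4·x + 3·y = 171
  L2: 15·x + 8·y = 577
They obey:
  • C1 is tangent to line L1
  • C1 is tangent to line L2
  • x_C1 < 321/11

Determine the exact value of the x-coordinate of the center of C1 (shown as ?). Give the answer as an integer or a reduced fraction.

11

1. [C1‖L1]  x_C1² − 72x_C1 + 671 = 0  ⇒  x_C1 = 11 or 61
2. [C1‖L2]  x_C1² − (202/3)x_C1 + 1859/3 = 0  ⇒  x_C1 = 11 or 169/3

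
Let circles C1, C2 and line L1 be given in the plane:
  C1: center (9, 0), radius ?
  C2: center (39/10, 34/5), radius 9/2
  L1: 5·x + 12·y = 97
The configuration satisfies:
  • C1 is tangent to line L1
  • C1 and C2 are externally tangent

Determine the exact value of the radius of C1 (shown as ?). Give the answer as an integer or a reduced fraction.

1. [C1‖L1]  r_C1² − 16 = 0  ⇒  r_C1 = 4 (r>0 drops 1)
2. [ext C1·C2]  r_C1² + 9r_C1 − 52 = 0  ⇒  r_C1 = 4 (r>0 drops 1)

4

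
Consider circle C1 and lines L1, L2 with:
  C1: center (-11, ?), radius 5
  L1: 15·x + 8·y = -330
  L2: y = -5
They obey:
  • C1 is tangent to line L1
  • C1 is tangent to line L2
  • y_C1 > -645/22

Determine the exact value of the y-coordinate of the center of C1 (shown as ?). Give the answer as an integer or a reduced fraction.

-10

1. [C1‖L1]  y_C1² + (165/4)y_C1 + 625/2 = 0  ⇒  y_C1 = -125/4 or -10
2. [C1‖L2]  y_C1² + 10y_C1 = 0  ⇒  y_C1 = -10 or 0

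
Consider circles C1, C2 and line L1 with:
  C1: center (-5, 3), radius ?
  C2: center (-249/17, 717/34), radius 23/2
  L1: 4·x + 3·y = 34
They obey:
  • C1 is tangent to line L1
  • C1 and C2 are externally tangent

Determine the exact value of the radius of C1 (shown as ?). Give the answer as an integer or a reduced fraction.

1. [C1‖L1]  r_C1² − 81 = 0  ⇒  r_C1 = 9 (r>0 drops 1)
2. [ext C1·C2]  r_C1² + 23r_C1 − 288 = 0  ⇒  r_C1 = 9 (r>0 drops 1)

9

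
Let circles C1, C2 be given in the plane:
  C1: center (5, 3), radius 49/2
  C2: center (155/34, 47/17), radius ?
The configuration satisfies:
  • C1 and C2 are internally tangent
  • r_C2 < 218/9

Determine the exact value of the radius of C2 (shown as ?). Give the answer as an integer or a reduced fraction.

1. [int C1,C2]  r_C2² − 49r_C2 + 600 = 0  ⇒  r_C2 = 24 or 25
2. given r_C2 < 218/9: keep 24

24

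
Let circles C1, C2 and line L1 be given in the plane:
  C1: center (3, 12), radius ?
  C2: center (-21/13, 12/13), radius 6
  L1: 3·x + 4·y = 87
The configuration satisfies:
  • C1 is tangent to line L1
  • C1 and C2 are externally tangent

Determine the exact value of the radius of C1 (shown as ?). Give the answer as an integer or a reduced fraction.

1. [C1‖L1]  r_C1² − 36 = 0  ⇒  r_C1 = 6 (r>0 drops 1)
2. [ext C1·C2]  r_C1² + 12r_C1 − 108 = 0  ⇒  r_C1 = 6 (r>0 drops 1)

6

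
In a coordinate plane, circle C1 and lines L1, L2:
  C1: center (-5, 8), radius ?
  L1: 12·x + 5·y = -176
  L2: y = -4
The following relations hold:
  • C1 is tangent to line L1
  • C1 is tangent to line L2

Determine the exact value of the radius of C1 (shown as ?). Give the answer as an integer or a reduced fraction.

1. [C1‖L1]  r_C1² − 144 = 0  ⇒  r_C1 = 12 (r>0 drops 1)
2. [C1‖L2]  r_C1² − 144 = 0  ⇒  r_C1 = 12 (r>0 drops 1)

12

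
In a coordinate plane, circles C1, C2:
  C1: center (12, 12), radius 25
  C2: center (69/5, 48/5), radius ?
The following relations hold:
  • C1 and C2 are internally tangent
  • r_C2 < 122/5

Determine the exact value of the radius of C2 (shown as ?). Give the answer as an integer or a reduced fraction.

1. [int C1,C2]  r_C2² − 50r_C2 + 616 = 0  ⇒  r_C2 = 22 or 28
2. given r_C2 < 122/5: keep 22

22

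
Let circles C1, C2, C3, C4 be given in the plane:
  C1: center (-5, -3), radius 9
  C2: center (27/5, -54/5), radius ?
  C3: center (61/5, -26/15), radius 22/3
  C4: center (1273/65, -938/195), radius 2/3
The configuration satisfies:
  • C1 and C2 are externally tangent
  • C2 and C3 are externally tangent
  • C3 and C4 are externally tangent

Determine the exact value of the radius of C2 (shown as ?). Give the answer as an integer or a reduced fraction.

4

1. [ext C1·C2]  r_C2² + 18r_C2 − 88 = 0  ⇒  r_C2 = 4 (r>0 drops 1)
2. [ext C2·C3]  r_C2² + (44/3)r_C2 − 224/3 = 0  ⇒  r_C2 = 4 (r>0 drops 1)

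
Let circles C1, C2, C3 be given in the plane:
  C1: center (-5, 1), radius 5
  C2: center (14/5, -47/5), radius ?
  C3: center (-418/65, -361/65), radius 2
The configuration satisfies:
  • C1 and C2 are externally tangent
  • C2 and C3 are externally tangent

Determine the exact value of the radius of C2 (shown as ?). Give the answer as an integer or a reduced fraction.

8

1. [ext C1·C2]  r_C2² + 10r_C2 − 144 = 0  ⇒  r_C2 = 8 (r>0 drops 1)
2. [ext C2·C3]  r_C2² + 4r_C2 − 96 = 0  ⇒  r_C2 = 8 (r>0 drops 1)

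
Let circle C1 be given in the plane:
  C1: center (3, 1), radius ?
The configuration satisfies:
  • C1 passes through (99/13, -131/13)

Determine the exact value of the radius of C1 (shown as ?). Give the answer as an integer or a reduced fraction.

12

1. [C1∋P]  r_C1² − 144 = 0  ⇒  r_C1 = 12 (r>0 drops 1)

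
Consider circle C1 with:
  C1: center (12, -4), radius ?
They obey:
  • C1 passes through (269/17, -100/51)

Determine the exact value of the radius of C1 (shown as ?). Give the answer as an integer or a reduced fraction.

13/3

1. [C1∋P]  r_C1² − 169/9 = 0  ⇒  r_C1 = 13/3 (r>0 drops 1)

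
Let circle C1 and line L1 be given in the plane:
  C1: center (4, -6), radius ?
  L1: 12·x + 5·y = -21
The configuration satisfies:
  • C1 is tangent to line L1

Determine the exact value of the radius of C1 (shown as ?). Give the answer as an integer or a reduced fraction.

1. [C1‖L1]  r_C1² − 9 = 0  ⇒  r_C1 = 3 (r>0 drops 1)

3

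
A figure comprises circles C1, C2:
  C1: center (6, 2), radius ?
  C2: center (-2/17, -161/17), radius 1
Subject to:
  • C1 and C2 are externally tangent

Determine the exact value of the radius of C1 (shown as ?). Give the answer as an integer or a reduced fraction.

1. [ext C1·C2]  r_C1² + 2r_C1 − 168 = 0  ⇒  r_C1 = 12 (r>0 drops 1)

12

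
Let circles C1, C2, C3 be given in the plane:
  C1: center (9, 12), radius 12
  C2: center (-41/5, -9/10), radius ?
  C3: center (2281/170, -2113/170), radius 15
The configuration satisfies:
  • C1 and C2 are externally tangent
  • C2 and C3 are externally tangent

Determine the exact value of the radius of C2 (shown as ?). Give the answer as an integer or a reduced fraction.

1. [ext C1·C2]  r_C2² + 24r_C2 − 1273/4 = 0  ⇒  r_C2 = 19/2 (r>0 drops 1)
2. [ext C2·C3]  r_C2² + 30r_C2 − 1501/4 = 0  ⇒  r_C2 = 19/2 (r>0 drops 1)

19/2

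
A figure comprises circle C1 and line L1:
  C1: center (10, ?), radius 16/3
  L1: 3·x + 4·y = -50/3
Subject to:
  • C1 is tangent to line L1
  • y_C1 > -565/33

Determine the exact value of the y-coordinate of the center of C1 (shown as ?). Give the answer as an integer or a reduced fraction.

-5

1. [C1‖L1]  y_C1² + (70/3)y_C1 + 275/3 = 0  ⇒  y_C1 = -55/3 or -5
2. given y_C1 > -565/33: keep -5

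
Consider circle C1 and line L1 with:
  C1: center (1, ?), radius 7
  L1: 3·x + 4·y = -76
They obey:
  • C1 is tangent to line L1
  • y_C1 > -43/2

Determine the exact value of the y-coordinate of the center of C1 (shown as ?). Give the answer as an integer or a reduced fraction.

1. [C1‖L1]  y_C1² + (79/2)y_C1 + 627/2 = 0  ⇒  y_C1 = -57/2 or -11
2. given y_C1 > -43/2: keep -11

-11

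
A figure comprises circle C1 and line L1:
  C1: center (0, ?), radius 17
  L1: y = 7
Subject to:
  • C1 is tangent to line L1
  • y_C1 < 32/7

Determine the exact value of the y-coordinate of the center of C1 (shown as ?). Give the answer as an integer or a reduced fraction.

-10

1. [C1‖L1]  y_C1² − 14y_C1 − 240 = 0  ⇒  y_C1 = -10 or 24
2. given y_C1 < 32/7: keep -10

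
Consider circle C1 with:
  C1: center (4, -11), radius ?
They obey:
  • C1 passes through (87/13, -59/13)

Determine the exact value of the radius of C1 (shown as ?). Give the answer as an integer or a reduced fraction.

1. [C1∋P]  r_C1² − 49 = 0  ⇒  r_C1 = 7 (r>0 drops 1)

7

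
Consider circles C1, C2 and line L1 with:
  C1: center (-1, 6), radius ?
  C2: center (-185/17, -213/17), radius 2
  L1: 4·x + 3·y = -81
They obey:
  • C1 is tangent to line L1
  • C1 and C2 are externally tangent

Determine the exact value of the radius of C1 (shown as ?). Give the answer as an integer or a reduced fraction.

19

1. [C1‖L1]  r_C1² − 361 = 0  ⇒  r_C1 = 19 (r>0 drops 1)
2. [ext C1·C2]  r_C1² + 4r_C1 − 437 = 0  ⇒  r_C1 = 19 (r>0 drops 1)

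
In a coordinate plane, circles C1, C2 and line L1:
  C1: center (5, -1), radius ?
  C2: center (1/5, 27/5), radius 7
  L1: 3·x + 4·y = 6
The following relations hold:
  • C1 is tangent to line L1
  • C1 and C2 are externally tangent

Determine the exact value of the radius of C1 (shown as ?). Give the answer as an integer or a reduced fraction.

1

1. [C1‖L1]  r_C1² − 1 = 0  ⇒  r_C1 = 1 (r>0 drops 1)
2. [ext C1·C2]  r_C1² + 14r_C1 − 15 = 0  ⇒  r_C1 = 1 (r>0 drops 1)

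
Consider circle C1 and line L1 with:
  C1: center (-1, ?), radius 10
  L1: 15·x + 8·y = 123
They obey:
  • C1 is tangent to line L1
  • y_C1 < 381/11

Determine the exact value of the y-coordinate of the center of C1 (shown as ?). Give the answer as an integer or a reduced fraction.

-4

1. [C1‖L1]  y_C1² − (69/2)y_C1 − 154 = 0  ⇒  y_C1 = -4 or 77/2
2. given y_C1 < 381/11: keep -4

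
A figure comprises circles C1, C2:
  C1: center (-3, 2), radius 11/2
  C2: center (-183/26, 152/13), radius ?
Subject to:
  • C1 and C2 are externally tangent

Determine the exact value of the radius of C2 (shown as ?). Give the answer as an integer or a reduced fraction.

1. [ext C1·C2]  r_C2² + 11r_C2 − 80 = 0  ⇒  r_C2 = 5 (r>0 drops 1)

5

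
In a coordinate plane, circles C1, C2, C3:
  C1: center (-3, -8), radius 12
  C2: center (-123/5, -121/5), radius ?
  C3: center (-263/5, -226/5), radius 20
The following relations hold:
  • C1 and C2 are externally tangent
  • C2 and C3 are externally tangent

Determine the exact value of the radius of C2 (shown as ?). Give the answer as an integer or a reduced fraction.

1. [ext C1·C2]  r_C2² + 24r_C2 − 585 = 0  ⇒  r_C2 = 15 (r>0 drops 1)
2. [ext C2·C3]  r_C2² + 40r_C2 − 825 = 0  ⇒  r_C2 = 15 (r>0 drops 1)

15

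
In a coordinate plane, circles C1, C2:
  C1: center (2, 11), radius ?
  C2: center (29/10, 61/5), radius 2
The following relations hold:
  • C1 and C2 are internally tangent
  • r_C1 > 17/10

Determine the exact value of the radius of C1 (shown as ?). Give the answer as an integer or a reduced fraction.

1. [int C1,C2]  r_C1² − 4r_C1 + 7/4 = 0  ⇒  r_C1 = 1/2 or 7/2
2. given r_C1 > 17/10: keep 7/2

7/2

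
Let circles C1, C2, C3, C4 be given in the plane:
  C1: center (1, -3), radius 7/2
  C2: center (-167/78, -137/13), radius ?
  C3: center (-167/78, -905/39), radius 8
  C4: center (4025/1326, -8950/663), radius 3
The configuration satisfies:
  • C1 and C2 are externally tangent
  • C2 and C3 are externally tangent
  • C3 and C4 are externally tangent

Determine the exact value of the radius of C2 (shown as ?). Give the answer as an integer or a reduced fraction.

1. [ext C1·C2]  r_C2² + 7r_C2 − 490/9 = 0  ⇒  r_C2 = 14/3 (r>0 drops 1)
2. [ext C2·C3]  r_C2² + 16r_C2 − 868/9 = 0  ⇒  r_C2 = 14/3 (r>0 drops 1)

14/3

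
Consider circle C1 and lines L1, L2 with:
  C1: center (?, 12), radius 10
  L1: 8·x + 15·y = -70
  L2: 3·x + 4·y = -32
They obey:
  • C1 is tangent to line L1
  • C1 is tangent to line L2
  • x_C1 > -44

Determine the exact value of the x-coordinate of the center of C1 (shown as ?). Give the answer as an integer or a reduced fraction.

1. [C1‖L1]  x_C1² + (125/2)x_C1 + 525 = 0  ⇒  x_C1 = -105/2 or -10
2. [C1‖L2]  x_C1² + (160/3)x_C1 + 1300/3 = 0  ⇒  x_C1 = -130/3 or -10

-10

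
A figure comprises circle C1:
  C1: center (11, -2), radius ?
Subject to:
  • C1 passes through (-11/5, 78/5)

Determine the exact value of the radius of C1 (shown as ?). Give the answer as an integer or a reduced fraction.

22

1. [C1∋P]  r_C1² − 484 = 0  ⇒  r_C1 = 22 (r>0 drops 1)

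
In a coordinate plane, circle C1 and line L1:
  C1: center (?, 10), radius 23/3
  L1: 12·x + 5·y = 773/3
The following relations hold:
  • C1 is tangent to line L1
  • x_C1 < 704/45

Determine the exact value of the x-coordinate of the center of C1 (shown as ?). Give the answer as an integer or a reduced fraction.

1. [C1‖L1]  x_C1² − (623/18)x_C1 + 461/2 = 0  ⇒  x_C1 = 9 or 461/18
2. given x_C1 < 704/45: keep 9

9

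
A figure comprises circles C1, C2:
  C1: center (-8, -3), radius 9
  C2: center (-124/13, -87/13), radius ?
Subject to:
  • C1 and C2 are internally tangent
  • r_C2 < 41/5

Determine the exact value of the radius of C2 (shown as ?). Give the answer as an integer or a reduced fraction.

1. [int C1,C2]  r_C2² − 18r_C2 + 65 = 0  ⇒  r_C2 = 5 or 13
2. given r_C2 < 41/5: keep 5

5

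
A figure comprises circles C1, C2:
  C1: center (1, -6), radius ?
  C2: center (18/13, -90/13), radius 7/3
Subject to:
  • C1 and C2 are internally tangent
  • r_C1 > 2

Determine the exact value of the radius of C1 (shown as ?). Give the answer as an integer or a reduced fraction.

1. [int C1,C2]  r_C1² − (14/3)r_C1 + 40/9 = 0  ⇒  r_C1 = 4/3 or 10/3
2. given r_C1 > 2: keep 10/3

10/3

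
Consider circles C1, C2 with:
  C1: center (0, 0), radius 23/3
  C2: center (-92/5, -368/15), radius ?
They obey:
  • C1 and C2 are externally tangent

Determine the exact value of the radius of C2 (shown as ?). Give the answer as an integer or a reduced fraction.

1. [ext C1·C2]  r_C2² + (46/3)r_C2 − 2645/3 = 0  ⇒  r_C2 = 23 (r>0 drops 1)

23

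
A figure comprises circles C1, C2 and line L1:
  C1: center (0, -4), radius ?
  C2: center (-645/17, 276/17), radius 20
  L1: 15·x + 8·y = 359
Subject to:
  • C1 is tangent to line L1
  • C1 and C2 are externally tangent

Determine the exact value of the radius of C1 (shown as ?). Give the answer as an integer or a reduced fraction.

23

1. [C1‖L1]  r_C1² − 529 = 0  ⇒  r_C1 = 23 (r>0 drops 1)
2. [ext C1·C2]  r_C1² + 40r_C1 − 1449 = 0  ⇒  r_C1 = 23 (r>0 drops 1)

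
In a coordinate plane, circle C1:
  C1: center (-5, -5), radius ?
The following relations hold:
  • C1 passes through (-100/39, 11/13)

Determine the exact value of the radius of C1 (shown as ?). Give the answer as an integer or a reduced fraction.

1. [C1∋P]  r_C1² − 361/9 = 0  ⇒  r_C1 = 19/3 (r>0 drops 1)

19/3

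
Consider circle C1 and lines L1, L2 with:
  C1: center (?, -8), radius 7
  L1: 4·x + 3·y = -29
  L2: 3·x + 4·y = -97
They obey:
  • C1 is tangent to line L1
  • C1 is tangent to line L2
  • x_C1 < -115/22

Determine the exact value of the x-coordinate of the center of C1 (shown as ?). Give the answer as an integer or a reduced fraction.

1. [C1‖L1]  x_C1² + (5/2)x_C1 − 75 = 0  ⇒  x_C1 = -10 or 15/2
2. [C1‖L2]  x_C1² + (130/3)x_C1 + 1000/3 = 0  ⇒  x_C1 = -100/3 or -10

-10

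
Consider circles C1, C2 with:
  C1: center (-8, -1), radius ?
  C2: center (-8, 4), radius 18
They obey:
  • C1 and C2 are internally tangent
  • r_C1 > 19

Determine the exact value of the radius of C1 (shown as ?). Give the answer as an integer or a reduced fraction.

23

1. [int C1,C2]  r_C1² − 36r_C1 + 299 = 0  ⇒  r_C1 = 13 or 23
2. given r_C1 > 19: keep 23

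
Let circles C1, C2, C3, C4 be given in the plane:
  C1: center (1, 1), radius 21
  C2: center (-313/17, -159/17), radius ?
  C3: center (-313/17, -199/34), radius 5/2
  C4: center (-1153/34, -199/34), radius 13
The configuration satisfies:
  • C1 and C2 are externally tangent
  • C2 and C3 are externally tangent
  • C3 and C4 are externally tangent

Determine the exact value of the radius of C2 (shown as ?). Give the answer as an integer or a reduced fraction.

1

1. [ext C1·C2]  r_C2² + 42r_C2 − 43 = 0  ⇒  r_C2 = 1 (r>0 drops 1)
2. [ext C2·C3]  r_C2² + 5r_C2 − 6 = 0  ⇒  r_C2 = 1 (r>0 drops 1)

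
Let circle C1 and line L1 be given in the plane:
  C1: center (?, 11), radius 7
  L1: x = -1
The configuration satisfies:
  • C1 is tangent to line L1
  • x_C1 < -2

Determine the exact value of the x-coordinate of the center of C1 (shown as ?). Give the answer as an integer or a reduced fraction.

1. [C1‖L1]  x_C1² + 2x_C1 − 48 = 0  ⇒  x_C1 = -8 or 6
2. given x_C1 < -2: keep -8

-8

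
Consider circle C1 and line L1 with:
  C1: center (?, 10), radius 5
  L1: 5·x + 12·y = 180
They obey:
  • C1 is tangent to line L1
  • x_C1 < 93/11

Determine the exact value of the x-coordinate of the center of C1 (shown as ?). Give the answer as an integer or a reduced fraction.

-1

1. [C1‖L1]  x_C1² − 24x_C1 − 25 = 0  ⇒  x_C1 = -1 or 25
2. given x_C1 < 93/11: keep -1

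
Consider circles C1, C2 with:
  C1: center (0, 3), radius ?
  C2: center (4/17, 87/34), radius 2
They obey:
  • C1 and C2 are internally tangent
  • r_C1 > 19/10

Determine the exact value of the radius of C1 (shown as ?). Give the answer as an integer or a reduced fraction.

1. [int C1,C2]  r_C1² − 4r_C1 + 15/4 = 0  ⇒  r_C1 = 3/2 or 5/2
2. given r_C1 > 19/10: keep 5/2

5/2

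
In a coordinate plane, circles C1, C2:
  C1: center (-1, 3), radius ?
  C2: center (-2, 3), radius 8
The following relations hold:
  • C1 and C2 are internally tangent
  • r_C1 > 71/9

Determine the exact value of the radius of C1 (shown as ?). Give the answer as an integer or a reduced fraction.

1. [int C1,C2]  r_C1² − 16r_C1 + 63 = 0  ⇒  r_C1 = 7 or 9
2. given r_C1 > 71/9: keep 9

9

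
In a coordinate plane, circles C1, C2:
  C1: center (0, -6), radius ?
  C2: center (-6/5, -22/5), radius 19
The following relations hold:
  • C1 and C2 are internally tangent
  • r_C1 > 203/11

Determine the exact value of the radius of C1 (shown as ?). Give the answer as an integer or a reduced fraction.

1. [int C1,C2]  r_C1² − 38r_C1 + 357 = 0  ⇒  r_C1 = 17 or 21
2. given r_C1 > 203/11: keep 21

21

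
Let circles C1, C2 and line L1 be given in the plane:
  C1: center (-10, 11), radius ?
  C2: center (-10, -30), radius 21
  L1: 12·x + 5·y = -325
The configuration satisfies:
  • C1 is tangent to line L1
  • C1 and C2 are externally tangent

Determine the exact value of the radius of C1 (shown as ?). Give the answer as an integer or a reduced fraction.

20

1. [C1‖L1]  r_C1² − 400 = 0  ⇒  r_C1 = 20 (r>0 drops 1)
2. [ext C1·C2]  r_C1² + 42r_C1 − 1240 = 0  ⇒  r_C1 = 20 (r>0 drops 1)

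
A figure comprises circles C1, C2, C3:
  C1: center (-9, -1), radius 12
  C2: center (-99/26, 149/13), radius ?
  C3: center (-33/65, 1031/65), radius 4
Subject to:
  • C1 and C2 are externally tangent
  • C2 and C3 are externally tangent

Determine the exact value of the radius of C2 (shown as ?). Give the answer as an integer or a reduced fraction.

1. [ext C1·C2]  r_C2² + 24r_C2 − 153/4 = 0  ⇒  r_C2 = 3/2 (r>0 drops 1)
2. [ext C2·C3]  r_C2² + 8r_C2 − 57/4 = 0  ⇒  r_C2 = 3/2 (r>0 drops 1)

3/2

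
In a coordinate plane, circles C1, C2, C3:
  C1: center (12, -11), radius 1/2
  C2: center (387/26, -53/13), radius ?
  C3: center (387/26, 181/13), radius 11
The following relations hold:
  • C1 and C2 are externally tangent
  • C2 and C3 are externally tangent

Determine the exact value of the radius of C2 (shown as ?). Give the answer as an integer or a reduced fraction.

1. [ext C1·C2]  r_C2² + 1r_C2 − 56 = 0  ⇒  r_C2 = 7 (r>0 drops 1)
2. [ext C2·C3]  r_C2² + 22r_C2 − 203 = 0  ⇒  r_C2 = 7 (r>0 drops 1)

7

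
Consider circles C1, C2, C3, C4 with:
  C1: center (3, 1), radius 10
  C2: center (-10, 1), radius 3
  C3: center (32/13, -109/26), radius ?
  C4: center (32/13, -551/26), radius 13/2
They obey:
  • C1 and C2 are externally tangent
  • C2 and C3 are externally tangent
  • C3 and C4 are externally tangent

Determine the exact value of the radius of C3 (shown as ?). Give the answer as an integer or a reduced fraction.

1. [ext C2·C3]  r_C3² + 6r_C3 − 693/4 = 0  ⇒  r_C3 = 21/2 (r>0 drops 1)
2. [ext C3·C4]  r_C3² + 13r_C3 − 987/4 = 0  ⇒  r_C3 = 21/2 (r>0 drops 1)

21/2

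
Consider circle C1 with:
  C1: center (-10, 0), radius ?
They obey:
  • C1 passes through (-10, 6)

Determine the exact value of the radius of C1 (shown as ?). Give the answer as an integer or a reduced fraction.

1. [C1∋P]  r_C1² − 36 = 0  ⇒  r_C1 = 6 (r>0 drops 1)

6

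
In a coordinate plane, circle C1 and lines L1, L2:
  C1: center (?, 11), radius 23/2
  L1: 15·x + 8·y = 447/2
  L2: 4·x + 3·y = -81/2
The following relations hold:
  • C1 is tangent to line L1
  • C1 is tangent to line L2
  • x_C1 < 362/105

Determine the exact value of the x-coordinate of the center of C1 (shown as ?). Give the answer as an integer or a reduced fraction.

1. [C1‖L1]  x_C1² − (271/15)x_C1 − 1324/15 = 0  ⇒  x_C1 = -4 or 331/15
2. [C1‖L2]  x_C1² + (147/4)x_C1 + 131 = 0  ⇒  x_C1 = -131/4 or -4

-4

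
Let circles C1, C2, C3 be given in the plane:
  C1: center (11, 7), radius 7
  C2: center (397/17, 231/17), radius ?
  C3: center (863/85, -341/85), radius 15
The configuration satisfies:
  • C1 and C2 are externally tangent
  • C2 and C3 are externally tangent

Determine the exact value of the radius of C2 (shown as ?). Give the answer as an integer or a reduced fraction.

7

1. [ext C1·C2]  r_C2² + 14r_C2 − 147 = 0  ⇒  r_C2 = 7 (r>0 drops 1)
2. [ext C2·C3]  r_C2² + 30r_C2 − 259 = 0  ⇒  r_C2 = 7 (r>0 drops 1)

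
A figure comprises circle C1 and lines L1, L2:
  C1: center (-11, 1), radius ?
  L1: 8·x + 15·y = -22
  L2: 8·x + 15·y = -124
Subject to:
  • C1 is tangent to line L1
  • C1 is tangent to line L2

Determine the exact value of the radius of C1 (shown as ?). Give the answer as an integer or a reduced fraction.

3

1. [C1‖L1]  r_C1² − 9 = 0  ⇒  r_C1 = 3 (r>0 drops 1)
2. [C1‖L2]  r_C1² − 9 = 0  ⇒  r_C1 = 3 (r>0 drops 1)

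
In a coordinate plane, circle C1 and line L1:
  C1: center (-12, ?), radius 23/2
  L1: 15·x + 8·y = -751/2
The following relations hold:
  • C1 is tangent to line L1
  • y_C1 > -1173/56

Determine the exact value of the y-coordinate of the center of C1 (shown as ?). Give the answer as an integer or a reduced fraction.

1. [C1‖L1]  y_C1² + (391/8)y_C1 = 0  ⇒  y_C1 = -391/8 or 0
2. given y_C1 > -1173/56: keep 0

0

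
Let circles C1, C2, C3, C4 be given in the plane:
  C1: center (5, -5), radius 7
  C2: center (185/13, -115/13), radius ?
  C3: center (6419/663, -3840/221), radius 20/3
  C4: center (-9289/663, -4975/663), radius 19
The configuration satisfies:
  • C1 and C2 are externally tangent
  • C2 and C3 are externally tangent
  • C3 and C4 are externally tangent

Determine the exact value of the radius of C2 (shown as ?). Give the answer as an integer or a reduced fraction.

1. [ext C1·C2]  r_C2² + 14r_C2 − 51 = 0  ⇒  r_C2 = 3 (r>0 drops 1)
2. [ext C2·C3]  r_C2² + (40/3)r_C2 − 49 = 0  ⇒  r_C2 = 3 (r>0 drops 1)

3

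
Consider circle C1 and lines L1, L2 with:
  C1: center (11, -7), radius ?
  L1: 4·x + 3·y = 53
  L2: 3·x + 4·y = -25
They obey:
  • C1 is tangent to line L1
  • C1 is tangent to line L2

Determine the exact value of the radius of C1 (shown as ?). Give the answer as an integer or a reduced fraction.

6

1. [C1‖L1]  r_C1² − 36 = 0  ⇒  r_C1 = 6 (r>0 drops 1)
2. [C1‖L2]  r_C1² − 36 = 0  ⇒  r_C1 = 6 (r>0 drops 1)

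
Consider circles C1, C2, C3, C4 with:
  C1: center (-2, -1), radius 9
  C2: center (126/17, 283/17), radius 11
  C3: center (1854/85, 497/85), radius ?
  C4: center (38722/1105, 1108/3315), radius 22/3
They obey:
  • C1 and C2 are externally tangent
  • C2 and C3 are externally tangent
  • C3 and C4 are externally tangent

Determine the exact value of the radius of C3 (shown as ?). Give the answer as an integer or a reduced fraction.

7

1. [ext C2·C3]  r_C3² + 22r_C3 − 203 = 0  ⇒  r_C3 = 7 (r>0 drops 1)
2. [ext C3·C4]  r_C3² + (44/3)r_C3 − 455/3 = 0  ⇒  r_C3 = 7 (r>0 drops 1)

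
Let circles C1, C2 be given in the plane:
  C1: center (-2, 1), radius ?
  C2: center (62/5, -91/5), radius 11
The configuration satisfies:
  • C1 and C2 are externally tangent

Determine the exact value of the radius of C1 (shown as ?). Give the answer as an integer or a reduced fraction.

1. [ext C1·C2]  r_C1² + 22r_C1 − 455 = 0  ⇒  r_C1 = 13 (r>0 drops 1)

13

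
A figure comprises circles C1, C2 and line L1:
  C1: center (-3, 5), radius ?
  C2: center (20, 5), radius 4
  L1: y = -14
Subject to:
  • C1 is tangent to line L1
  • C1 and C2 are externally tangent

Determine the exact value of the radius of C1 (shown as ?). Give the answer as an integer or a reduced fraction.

19

1. [C1‖L1]  r_C1² − 361 = 0  ⇒  r_C1 = 19 (r>0 drops 1)
2. [ext C1·C2]  r_C1² + 8r_C1 − 513 = 0  ⇒  r_C1 = 19 (r>0 drops 1)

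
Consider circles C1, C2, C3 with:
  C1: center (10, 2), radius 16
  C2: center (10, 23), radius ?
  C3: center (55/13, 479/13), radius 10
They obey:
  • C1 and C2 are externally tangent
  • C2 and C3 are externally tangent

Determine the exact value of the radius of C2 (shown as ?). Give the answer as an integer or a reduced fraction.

1. [ext C1·C2]  r_C2² + 32r_C2 − 185 = 0  ⇒  r_C2 = 5 (r>0 drops 1)
2. [ext C2·C3]  r_C2² + 20r_C2 − 125 = 0  ⇒  r_C2 = 5 (r>0 drops 1)

5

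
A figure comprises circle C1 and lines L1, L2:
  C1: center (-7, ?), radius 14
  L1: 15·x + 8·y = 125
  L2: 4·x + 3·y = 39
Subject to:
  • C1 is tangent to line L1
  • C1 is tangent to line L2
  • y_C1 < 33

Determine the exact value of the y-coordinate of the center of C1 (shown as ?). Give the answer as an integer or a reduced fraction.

-1

1. [C1‖L1]  y_C1² − (115/2)y_C1 − 117/2 = 0  ⇒  y_C1 = -1 or 117/2
2. [C1‖L2]  y_C1² − (134/3)y_C1 − 137/3 = 0  ⇒  y_C1 = -1 or 137/3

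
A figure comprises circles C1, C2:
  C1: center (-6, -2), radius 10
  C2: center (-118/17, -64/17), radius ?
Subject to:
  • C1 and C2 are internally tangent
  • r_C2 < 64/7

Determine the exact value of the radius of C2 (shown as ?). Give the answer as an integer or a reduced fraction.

1. [int C1,C2]  r_C2² − 20r_C2 + 96 = 0  ⇒  r_C2 = 8 or 12
2. given r_C2 < 64/7: keep 8

8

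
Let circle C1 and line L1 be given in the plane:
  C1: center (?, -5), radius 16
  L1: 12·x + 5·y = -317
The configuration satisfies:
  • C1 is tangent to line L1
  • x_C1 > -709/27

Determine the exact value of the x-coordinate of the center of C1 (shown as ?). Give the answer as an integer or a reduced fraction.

1. [C1‖L1]  x_C1² + (146/3)x_C1 + 875/3 = 0  ⇒  x_C1 = -125/3 or -7
2. given x_C1 > -709/27: keep -7

-7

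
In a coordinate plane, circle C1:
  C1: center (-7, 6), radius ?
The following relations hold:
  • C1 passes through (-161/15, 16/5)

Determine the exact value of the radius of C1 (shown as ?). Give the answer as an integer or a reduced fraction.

14/3

1. [C1∋P]  r_C1² − 196/9 = 0  ⇒  r_C1 = 14/3 (r>0 drops 1)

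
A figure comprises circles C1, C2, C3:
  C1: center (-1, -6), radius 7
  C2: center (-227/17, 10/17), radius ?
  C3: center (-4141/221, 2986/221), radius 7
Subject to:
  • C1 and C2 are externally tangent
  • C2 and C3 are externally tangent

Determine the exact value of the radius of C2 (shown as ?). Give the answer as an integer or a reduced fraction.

7

1. [ext C1·C2]  r_C2² + 14r_C2 − 147 = 0  ⇒  r_C2 = 7 (r>0 drops 1)
2. [ext C2·C3]  r_C2² + 14r_C2 − 147 = 0  ⇒  r_C2 = 7 (r>0 drops 1)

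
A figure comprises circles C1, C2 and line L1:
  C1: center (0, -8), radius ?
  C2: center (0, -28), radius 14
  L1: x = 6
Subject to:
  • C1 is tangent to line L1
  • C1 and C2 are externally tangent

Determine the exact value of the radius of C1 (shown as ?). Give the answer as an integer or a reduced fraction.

1. [C1‖L1]  r_C1² − 36 = 0  ⇒  r_C1 = 6 (r>0 drops 1)
2. [ext C1·C2]  r_C1² + 28r_C1 − 204 = 0  ⇒  r_C1 = 6 (r>0 drops 1)

6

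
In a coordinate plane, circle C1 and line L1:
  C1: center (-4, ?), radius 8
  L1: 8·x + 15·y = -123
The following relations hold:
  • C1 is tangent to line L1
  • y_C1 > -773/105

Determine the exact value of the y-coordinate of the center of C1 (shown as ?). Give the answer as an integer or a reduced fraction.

3

1. [C1‖L1]  y_C1² + (182/15)y_C1 − 227/5 = 0  ⇒  y_C1 = -227/15 or 3
2. given y_C1 > -773/105: keep 3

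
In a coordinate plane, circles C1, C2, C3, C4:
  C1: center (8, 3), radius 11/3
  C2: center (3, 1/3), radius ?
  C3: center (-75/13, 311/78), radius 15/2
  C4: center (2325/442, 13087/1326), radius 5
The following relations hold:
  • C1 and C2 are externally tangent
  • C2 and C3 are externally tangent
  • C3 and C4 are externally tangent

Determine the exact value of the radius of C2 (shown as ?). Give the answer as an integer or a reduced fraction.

1. [ext C1·C2]  r_C2² + (22/3)r_C2 − 56/3 = 0  ⇒  r_C2 = 2 (r>0 drops 1)
2. [ext C2·C3]  r_C2² + 15r_C2 − 34 = 0  ⇒  r_C2 = 2 (r>0 drops 1)

2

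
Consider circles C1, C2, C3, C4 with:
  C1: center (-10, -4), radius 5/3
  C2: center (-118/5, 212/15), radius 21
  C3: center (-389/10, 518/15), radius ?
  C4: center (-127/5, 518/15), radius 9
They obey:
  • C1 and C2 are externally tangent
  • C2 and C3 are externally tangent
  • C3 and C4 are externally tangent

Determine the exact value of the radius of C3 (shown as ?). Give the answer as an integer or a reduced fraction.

9/2

1. [ext C2·C3]  r_C3² + 42r_C3 − 837/4 = 0  ⇒  r_C3 = 9/2 (r>0 drops 1)
2. [ext C3·C4]  r_C3² + 18r_C3 − 405/4 = 0  ⇒  r_C3 = 9/2 (r>0 drops 1)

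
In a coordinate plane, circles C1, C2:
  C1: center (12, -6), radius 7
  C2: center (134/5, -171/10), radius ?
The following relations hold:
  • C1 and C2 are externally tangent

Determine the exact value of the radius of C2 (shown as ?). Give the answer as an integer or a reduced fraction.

1. [ext C1·C2]  r_C2² + 14r_C2 − 1173/4 = 0  ⇒  r_C2 = 23/2 (r>0 drops 1)

23/2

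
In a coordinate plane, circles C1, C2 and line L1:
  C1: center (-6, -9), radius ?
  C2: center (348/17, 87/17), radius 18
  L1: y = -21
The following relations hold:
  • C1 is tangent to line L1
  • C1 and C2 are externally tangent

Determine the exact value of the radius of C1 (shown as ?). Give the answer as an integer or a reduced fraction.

12

1. [C1‖L1]  r_C1² − 144 = 0  ⇒  r_C1 = 12 (r>0 drops 1)
2. [ext C1·C2]  r_C1² + 36r_C1 − 576 = 0  ⇒  r_C1 = 12 (r>0 drops 1)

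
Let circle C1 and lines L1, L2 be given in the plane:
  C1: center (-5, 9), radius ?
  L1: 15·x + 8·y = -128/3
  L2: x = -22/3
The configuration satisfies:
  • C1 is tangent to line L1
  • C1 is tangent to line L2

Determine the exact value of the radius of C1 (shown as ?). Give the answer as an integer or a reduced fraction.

1. [C1‖L1]  r_C1² − 49/9 = 0  ⇒  r_C1 = 7/3 (r>0 drops 1)
2. [C1‖L2]  r_C1² − 49/9 = 0  ⇒  r_C1 = 7/3 (r>0 drops 1)

7/3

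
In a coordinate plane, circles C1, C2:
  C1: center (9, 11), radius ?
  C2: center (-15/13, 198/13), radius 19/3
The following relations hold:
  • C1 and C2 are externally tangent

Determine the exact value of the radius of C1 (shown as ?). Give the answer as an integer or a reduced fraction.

14/3

1. [ext C1·C2]  r_C1² + (38/3)r_C1 − 728/9 = 0  ⇒  r_C1 = 14/3 (r>0 drops 1)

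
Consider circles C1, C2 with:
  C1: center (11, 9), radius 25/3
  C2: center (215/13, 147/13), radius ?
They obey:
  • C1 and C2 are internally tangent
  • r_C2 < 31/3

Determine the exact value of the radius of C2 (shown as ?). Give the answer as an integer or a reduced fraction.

7/3

1. [int C1,C2]  r_C2² − (50/3)r_C2 + 301/9 = 0  ⇒  r_C2 = 7/3 or 43/3
2. given r_C2 < 31/3: keep 7/3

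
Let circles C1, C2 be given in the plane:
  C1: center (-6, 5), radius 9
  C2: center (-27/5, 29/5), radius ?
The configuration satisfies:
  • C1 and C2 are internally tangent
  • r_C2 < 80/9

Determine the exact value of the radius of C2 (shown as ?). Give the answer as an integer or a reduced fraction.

8

1. [int C1,C2]  r_C2² − 18r_C2 + 80 = 0  ⇒  r_C2 = 8 or 10
2. given r_C2 < 80/9: keep 8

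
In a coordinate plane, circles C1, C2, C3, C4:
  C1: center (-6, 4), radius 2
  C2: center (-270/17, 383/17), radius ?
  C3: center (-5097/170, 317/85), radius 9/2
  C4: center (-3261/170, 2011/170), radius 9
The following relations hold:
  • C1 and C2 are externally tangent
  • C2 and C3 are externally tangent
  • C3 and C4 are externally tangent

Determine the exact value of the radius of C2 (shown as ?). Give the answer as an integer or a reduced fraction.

1. [ext C1·C2]  r_C2² + 4r_C2 − 437 = 0  ⇒  r_C2 = 19 (r>0 drops 1)
2. [ext C2·C3]  r_C2² + 9r_C2 − 532 = 0  ⇒  r_C2 = 19 (r>0 drops 1)

19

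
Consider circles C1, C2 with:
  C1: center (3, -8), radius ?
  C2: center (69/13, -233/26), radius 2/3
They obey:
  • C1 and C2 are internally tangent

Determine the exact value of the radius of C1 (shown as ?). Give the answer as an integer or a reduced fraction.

1. [int C1,C2]  r_C1² − (4/3)r_C1 − 209/36 = 0  ⇒  r_C1 = 19/6 (r>0 drops 1)

19/6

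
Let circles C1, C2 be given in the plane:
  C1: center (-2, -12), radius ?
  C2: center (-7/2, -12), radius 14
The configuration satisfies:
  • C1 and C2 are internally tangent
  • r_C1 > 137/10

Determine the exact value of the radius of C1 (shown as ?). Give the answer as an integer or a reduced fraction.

1. [int C1,C2]  r_C1² − 28r_C1 + 775/4 = 0  ⇒  r_C1 = 25/2 or 31/2
2. given r_C1 > 137/10: keep 31/2

31/2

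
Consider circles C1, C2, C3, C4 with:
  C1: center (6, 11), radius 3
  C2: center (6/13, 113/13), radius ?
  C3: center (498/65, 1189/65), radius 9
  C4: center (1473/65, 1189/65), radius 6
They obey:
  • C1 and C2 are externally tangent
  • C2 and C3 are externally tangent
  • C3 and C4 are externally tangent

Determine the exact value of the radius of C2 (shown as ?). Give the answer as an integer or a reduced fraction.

3

1. [ext C1·C2]  r_C2² + 6r_C2 − 27 = 0  ⇒  r_C2 = 3 (r>0 drops 1)
2. [ext C2·C3]  r_C2² + 18r_C2 − 63 = 0  ⇒  r_C2 = 3 (r>0 drops 1)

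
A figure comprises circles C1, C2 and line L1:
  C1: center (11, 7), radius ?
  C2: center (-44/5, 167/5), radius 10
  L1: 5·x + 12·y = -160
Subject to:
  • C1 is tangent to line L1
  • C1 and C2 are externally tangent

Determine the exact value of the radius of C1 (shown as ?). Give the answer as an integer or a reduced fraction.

23

1. [C1‖L1]  r_C1² − 529 = 0  ⇒  r_C1 = 23 (r>0 drops 1)
2. [ext C1·C2]  r_C1² + 20r_C1 − 989 = 0  ⇒  r_C1 = 23 (r>0 drops 1)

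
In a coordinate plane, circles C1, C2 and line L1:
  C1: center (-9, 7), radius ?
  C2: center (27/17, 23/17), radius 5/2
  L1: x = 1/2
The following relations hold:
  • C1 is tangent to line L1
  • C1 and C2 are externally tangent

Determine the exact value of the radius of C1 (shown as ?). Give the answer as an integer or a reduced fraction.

1. [C1‖L1]  r_C1² − 361/4 = 0  ⇒  r_C1 = 19/2 (r>0 drops 1)
2. [ext C1·C2]  r_C1² + 5r_C1 − 551/4 = 0  ⇒  r_C1 = 19/2 (r>0 drops 1)

19/2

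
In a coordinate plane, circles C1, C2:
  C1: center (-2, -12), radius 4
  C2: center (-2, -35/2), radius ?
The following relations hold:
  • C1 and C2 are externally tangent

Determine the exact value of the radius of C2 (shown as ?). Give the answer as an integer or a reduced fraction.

1. [ext C1·C2]  r_C2² + 8r_C2 − 57/4 = 0  ⇒  r_C2 = 3/2 (r>0 drops 1)

3/2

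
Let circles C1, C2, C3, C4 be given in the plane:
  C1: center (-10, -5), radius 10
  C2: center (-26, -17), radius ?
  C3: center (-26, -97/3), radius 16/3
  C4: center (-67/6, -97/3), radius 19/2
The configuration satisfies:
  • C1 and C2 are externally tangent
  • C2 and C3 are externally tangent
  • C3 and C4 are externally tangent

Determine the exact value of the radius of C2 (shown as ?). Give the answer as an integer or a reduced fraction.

1. [ext C1·C2]  r_C2² + 20r_C2 − 300 = 0  ⇒  r_C2 = 10 (r>0 drops 1)
2. [ext C2·C3]  r_C2² + (32/3)r_C2 − 620/3 = 0  ⇒  r_C2 = 10 (r>0 drops 1)

10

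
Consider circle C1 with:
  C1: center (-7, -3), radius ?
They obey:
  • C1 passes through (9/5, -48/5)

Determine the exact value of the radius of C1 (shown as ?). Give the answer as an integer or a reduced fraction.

1. [C1∋P]  r_C1² − 121 = 0  ⇒  r_C1 = 11 (r>0 drops 1)

11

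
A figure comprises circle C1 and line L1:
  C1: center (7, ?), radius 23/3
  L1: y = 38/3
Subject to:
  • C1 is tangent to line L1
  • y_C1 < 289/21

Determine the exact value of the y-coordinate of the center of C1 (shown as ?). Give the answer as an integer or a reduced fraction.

5

1. [C1‖L1]  y_C1² − (76/3)y_C1 + 305/3 = 0  ⇒  y_C1 = 5 or 61/3
2. given y_C1 < 289/21: keep 5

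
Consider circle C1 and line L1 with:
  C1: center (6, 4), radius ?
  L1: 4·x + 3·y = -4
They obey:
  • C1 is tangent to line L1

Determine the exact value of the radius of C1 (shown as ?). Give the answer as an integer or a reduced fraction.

8

1. [C1‖L1]  r_C1² − 64 = 0  ⇒  r_C1 = 8 (r>0 drops 1)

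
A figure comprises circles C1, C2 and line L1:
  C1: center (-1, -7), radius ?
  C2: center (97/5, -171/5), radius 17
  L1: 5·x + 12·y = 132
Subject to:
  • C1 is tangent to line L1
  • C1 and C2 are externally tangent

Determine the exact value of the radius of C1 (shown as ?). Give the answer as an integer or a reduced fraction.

1. [C1‖L1]  r_C1² − 289 = 0  ⇒  r_C1 = 17 (r>0 drops 1)
2. [ext C1·C2]  r_C1² + 34r_C1 − 867 = 0  ⇒  r_C1 = 17 (r>0 drops 1)

17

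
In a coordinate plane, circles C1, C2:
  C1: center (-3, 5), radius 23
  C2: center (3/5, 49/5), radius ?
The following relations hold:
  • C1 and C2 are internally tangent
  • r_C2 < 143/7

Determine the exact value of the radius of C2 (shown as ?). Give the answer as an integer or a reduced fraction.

17

1. [int C1,C2]  r_C2² − 46r_C2 + 493 = 0  ⇒  r_C2 = 17 or 29
2. given r_C2 < 143/7: keep 17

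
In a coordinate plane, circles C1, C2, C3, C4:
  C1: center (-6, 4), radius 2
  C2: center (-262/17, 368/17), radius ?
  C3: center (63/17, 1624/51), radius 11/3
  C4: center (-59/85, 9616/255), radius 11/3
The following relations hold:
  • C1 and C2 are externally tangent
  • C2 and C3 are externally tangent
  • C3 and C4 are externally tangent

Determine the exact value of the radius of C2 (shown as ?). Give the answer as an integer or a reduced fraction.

18

1. [ext C1·C2]  r_C2² + 4r_C2 − 396 = 0  ⇒  r_C2 = 18 (r>0 drops 1)
2. [ext C2·C3]  r_C2² + (22/3)r_C2 − 456 = 0  ⇒  r_C2 = 18 (r>0 drops 1)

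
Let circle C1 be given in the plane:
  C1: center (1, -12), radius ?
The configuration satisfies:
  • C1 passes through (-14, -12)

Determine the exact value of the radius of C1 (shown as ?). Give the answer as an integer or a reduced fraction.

1. [C1∋P]  r_C1² − 225 = 0  ⇒  r_C1 = 15 (r>0 drops 1)

15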